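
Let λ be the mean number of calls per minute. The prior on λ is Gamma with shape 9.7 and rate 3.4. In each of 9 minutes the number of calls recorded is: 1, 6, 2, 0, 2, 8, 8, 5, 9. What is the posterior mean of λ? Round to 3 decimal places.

Total count ∑xᵢ = 41 over n = 9 minutes.
Gamma is conjugate to the Poisson likelihood: posterior is Gamma(shape = 9.7+41 = 50.7, rate = 3.4+9 = 12.4).
E[λ | data] = 50.7/12.4 = 4.089.

Posterior mean ≈ 4.089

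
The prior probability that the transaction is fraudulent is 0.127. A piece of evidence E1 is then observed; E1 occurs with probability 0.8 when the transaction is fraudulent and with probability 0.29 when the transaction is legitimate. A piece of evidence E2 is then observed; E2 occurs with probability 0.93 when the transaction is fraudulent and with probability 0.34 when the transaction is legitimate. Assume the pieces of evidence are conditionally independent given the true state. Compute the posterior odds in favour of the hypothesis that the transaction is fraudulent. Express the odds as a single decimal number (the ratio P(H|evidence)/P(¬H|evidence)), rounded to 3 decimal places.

Posterior odds ≈ 1.098

Prior odds = 0.127/(1−0.127) = 0.14548. In log-odds, ln(0.14548) = -1.9277.
Add log likelihood ratios: ln(2.7586) + ln(2.7353) = 2.0210.
Posterior log-odds = 0.093221, so posterior odds = exp(0.093221) = 1.0977.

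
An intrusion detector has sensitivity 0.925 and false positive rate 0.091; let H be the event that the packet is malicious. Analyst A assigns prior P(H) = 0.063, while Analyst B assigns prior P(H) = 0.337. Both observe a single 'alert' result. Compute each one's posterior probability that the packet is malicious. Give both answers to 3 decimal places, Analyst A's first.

The likelihood ratio for an 'alert' result is 0.925/0.091 = 10.165.
Analyst A: prior odds 0.063/0.937 = 0.067236; posterior odds 0.68344; posterior probability 0.406.
Analyst B: prior odds 0.337/0.663 = 0.50830; posterior odds 5.1667; posterior probability 0.838.

Analyst A: 0.406; Analyst B: 0.838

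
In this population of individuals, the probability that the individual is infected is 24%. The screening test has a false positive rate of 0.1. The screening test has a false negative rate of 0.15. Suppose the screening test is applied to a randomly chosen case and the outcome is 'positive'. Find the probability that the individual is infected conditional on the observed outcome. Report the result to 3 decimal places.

P(H | E) ≈ 0.729

Let H be the event that the individual is infected. P(H) = 0.24, so P(¬H) = 0.76. With E the 'positive' result, P(E|H) = 0.85 and P(E|¬H) = 0.1.
P(E) = 0.85·0.24 + 0.1·0.76 = 0.20400 + 0.076000 = 0.28000.
By Bayes' theorem, P(H|E) = 0.20400 / 0.28000 = 0.729.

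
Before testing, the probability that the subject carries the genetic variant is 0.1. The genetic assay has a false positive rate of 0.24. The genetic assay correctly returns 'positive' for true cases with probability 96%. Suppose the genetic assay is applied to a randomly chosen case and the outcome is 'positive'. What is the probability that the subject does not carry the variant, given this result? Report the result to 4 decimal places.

P(¬H | E) ≈ 0.6923

Let H be the event that the subject carries the genetic variant. P(H) = 0.1, so P(¬H) = 0.9. With E the 'positive' result, P(E|H) = 0.96 and P(E|¬H) = 0.24.
P(E) = 0.96·0.1 + 0.24·0.9 = 0.096000 + 0.21600 = 0.31200.
By Bayes' theorem, P(H|E) = 0.096000 / 0.31200 = 0.3077. Hence P(¬H|E) = 1 − 0.3077 = 0.6923.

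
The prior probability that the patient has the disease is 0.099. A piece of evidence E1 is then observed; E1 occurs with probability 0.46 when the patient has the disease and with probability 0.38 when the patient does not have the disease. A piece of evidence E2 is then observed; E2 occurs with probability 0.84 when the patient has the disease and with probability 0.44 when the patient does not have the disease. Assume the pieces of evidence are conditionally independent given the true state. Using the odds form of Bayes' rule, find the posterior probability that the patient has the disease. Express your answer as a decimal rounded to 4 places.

Prior odds = 0.099/(1−0.099) = 0.10988.
Likelihood ratio for E1 = 0.46/0.38 = 1.2105.
Likelihood ratio for E2 = 0.84/0.44 = 1.9091.
Posterior odds = prior odds × LR₁ × LR₂ = 0.25393.
Posterior probability = odds/(1+odds) = 0.25393/1.2539 = 0.2025.

Posterior probability ≈ 0.2025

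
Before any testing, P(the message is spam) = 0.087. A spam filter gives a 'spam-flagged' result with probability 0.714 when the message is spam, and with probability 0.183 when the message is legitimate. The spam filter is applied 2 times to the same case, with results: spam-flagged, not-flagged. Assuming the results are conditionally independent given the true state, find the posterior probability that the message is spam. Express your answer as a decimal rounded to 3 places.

Posterior P(H) ≈ 0.115

Let H be the event that the message is spam; start with P(H) = 0.087. P('spam-flagged'|H) = 0.714, P('spam-flagged'|¬H) = 0.183.
Update on result 1 ('spam-flagged'): P(H) ← 0.714·0.0870 / (0.714·0.0870 + 0.183·0.9130) = 0.062118/0.22920 = 0.2710.
Update on result 2 ('not-flagged'): P(H) ← 0.286·0.2710 / (0.286·0.2710 + 0.817·0.7290) = 0.077513/0.67309 = 0.1152.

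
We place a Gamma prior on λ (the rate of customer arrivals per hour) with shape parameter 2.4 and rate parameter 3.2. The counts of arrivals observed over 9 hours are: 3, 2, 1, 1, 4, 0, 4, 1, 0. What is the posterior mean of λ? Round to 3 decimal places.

Total count ∑xᵢ = 16 over n = 9 hours.
Gamma is conjugate to the Poisson likelihood: posterior is Gamma(shape = 2.4+16 = 18.4, rate = 3.2+9 = 12.2).
Posterior mean = shape/rate = 18.4/12.2 = 1.508.

Posterior mean ≈ 1.508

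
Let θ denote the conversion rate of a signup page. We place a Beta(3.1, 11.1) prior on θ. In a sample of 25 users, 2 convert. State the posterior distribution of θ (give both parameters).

Observing 2 successes and 23 failures updates Beta(3.1, 11.1) by adding the success and failure counts to the two shape parameters: α = 3.1+2 = 5.1, β = 11.1+23 = 34.1.

Posterior: Beta(5.1, 34.1)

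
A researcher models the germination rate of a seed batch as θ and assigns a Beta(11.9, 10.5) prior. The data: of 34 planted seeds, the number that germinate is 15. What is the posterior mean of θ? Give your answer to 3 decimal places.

Observing 15 successes and 19 failures updates Beta(11.9, 10.5) by adding the success and failure counts to the two shape parameters: α = 11.9+15 = 26.9, β = 10.5+19 = 29.5.
E[θ | data] = 26.9/(26.9+29.5) = 0.477.

Posterior mean ≈ 0.477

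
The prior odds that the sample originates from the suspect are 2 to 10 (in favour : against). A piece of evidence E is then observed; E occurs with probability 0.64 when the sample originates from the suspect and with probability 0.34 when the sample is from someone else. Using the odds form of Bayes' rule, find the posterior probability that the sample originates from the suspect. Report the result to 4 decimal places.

Prior odds = 2/10 = 0.20000. In log-odds, ln(0.20000) = -1.6094.
Add log likelihood ratio: ln(1.8824) = 0.63252.
Posterior log-odds = -0.97692, so posterior odds = exp(-0.97692) = 0.37647. Converting, P(H|E) = 0.37647/1.3765 = 0.2735.

Posterior probability ≈ 0.2735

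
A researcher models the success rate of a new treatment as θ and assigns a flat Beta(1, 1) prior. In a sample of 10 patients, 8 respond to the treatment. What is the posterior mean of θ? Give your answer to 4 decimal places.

Posterior mean ≈ 0.7500

The binomial likelihood is conjugate to the Beta prior: with 8 successes and 2 failures, the posterior is Beta(1+8, 1+2) = Beta(9, 3).
Posterior mean = α/(α+β) = 9/12 = 0.7500.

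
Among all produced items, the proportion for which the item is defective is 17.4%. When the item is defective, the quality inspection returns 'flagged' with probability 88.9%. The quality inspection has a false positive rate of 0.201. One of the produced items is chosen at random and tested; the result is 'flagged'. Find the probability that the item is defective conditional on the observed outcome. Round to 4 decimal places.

Write H for 'the item is defective'. Prior odds H:¬H = 0.174/0.826 = 0.21065. For the 'flagged' outcome, the likelihood ratio is 0.889/0.201 = 4.4229.
Posterior odds = 0.21065 × 4.4229 = 0.93170, so P(H|E) = 0.93170/(1+0.93170) = 0.4823.

P(H | E) ≈ 0.4823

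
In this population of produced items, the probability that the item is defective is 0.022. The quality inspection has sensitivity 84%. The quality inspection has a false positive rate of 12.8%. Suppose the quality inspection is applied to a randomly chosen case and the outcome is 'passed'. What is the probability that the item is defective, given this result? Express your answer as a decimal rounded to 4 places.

P(H | E) ≈ 0.0041

Write H for 'the item is defective'. Prior odds H:¬H = 0.022/0.978 = 0.022495. For the 'passed' outcome, the likelihood ratio is 0.16/0.872 = 0.18349.
Posterior odds = 0.022495 × 0.18349 = 0.0041275, so P(H|E) = 0.0041275/(1+0.0041275) = 0.0041.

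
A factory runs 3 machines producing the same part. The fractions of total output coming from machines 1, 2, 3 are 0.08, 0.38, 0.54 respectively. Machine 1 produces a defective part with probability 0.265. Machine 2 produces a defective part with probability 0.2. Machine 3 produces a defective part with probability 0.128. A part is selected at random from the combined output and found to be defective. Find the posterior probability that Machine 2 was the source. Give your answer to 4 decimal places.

P(defective|M1) = 0.265; P(defective|M2) = 0.2; P(defective|M3) = 0.128.
Prior × likelihood for each source: 0.08·0.265=0.02120, 0.38·0.2=0.07600, 0.54·0.128=0.06912. Summing gives P(defective) = 0.16632.
P(Machine 2 | defective) = 0.07600 / 0.16632 = 0.4570.

Posterior probability ≈ 0.4570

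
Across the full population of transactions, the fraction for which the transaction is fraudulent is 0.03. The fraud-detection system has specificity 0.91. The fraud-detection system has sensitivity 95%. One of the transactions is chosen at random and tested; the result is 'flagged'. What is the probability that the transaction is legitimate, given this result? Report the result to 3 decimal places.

Let H be the event that the transaction is fraudulent. P(H) = 0.03, so P(¬H) = 0.97. With E the 'flagged' result, P(E|H) = 0.95 and P(E|¬H) = 0.09.
P(E) = 0.95·0.03 + 0.09·0.97 = 0.028500 + 0.087300 = 0.11580.
By Bayes' theorem, P(H|E) = 0.028500 / 0.11580 = 0.246. Hence P(¬H|E) = 1 − 0.246 = 0.754.

P(¬H | E) ≈ 0.754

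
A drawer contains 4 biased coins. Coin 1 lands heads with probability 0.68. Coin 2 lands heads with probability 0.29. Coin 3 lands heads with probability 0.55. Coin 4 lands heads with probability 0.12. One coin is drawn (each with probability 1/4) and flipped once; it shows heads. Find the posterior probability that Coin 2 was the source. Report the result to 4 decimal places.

Posterior probability ≈ 0.1768

P(heads|C1) = 0.68; P(heads|C2) = 0.29; P(heads|C3) = 0.55; P(heads|C4) = 0.12.
Prior × likelihood for each source: 0.25·0.68=0.1700, 0.25·0.29=0.07250, 0.25·0.55=0.1375, 0.25·0.12=0.03000. Summing gives P(heads) = 0.41000.
P(Coin 2 | heads) = 0.07250 / 0.41000 = 0.1768.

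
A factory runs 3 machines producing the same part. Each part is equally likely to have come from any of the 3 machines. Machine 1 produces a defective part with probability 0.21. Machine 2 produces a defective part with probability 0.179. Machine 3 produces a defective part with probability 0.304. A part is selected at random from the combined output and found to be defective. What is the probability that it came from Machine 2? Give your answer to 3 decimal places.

Posterior probability ≈ 0.258

P(defective|M1) = 0.21; P(defective|M2) = 0.179; P(defective|M3) = 0.304.
Prior × likelihood for each source: 0.333333·0.21=0.07000, 0.333333·0.179=0.05967, 0.333333·0.304=0.1013. Summing gives P(defective) = 0.23100.
P(Machine 2 | defective) = 0.05967 / 0.23100 = 0.258.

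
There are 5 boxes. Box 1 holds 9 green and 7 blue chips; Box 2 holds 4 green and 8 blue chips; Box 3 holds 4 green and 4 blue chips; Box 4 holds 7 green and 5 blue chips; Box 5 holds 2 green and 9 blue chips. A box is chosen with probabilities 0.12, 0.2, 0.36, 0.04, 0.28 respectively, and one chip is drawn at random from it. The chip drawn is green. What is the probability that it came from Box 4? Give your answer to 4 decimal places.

Posterior probability ≈ 0.0601

Tabulate prior·likelihood by source: [1] prior 0.12, lik 0.5625, product 0.06750; [2] prior 0.2, lik 0.3333, product 0.06667; [3] prior 0.36, lik 0.5, product 0.1800; [4] prior 0.04, lik 0.5833, product 0.02333; [5] prior 0.28, lik 0.1818, product 0.05091.
Normalizing constant = 0.38841; the posterior for Box 4 is its product over the sum, 0.02333/0.38841 = 0.0601.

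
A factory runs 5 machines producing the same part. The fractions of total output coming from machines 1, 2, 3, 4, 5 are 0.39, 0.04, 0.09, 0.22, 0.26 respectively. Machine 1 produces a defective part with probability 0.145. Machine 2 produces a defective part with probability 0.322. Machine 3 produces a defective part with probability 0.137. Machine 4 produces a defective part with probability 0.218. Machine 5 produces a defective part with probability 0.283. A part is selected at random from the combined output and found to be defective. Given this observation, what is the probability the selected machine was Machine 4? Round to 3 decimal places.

Posterior probability ≈ 0.236

Tabulate prior·likelihood by source: [1] prior 0.39, lik 0.145, product 0.05655; [2] prior 0.04, lik 0.322, product 0.01288; [3] prior 0.09, lik 0.137, product 0.01233; [4] prior 0.22, lik 0.218, product 0.04796; [5] prior 0.26, lik 0.283, product 0.07358.
Normalizing constant = 0.20330; the posterior for Machine 4 is its product over the sum, 0.04796/0.20330 = 0.236.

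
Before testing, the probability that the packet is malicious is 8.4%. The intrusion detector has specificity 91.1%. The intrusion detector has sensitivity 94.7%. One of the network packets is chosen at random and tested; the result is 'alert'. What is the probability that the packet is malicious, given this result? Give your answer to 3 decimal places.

P(H | E) ≈ 0.494

Let H be the event that the packet is malicious. P(H) = 0.084, so P(¬H) = 0.916. With E the 'alert' result, P(E|H) = 0.947 and P(E|¬H) = 0.089.
P(E) = 0.947·0.084 + 0.089·0.916 = 0.079548 + 0.081524 = 0.16107.
By Bayes' theorem, P(H|E) = 0.079548 / 0.16107 = 0.494.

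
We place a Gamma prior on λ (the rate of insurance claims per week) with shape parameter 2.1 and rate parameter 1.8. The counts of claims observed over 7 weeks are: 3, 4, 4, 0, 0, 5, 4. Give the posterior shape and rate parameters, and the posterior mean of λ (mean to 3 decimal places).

Posterior: Gamma(shape=22.1, rate=8.8); mean ≈ 2.511

The Poisson likelihood adds the total count to the shape and the number of exposure periods to the rate. Here ∑xᵢ = 20 and n = 7, so shape 2.1→22.1 and rate 1.8→8.8.
Posterior mean = shape/rate = 22.1/8.8 = 2.511.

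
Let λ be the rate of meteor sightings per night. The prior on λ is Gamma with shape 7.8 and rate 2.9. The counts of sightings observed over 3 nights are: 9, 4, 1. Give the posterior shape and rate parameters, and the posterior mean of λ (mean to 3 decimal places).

Posterior: Gamma(shape=21.8, rate=5.9); mean ≈ 3.695

The Poisson likelihood adds the total count to the shape and the number of exposure periods to the rate. Here ∑xᵢ = 14 and n = 3, so shape 7.8→21.8 and rate 2.9→5.9.
E[λ | data] = 21.8/5.9 = 3.695.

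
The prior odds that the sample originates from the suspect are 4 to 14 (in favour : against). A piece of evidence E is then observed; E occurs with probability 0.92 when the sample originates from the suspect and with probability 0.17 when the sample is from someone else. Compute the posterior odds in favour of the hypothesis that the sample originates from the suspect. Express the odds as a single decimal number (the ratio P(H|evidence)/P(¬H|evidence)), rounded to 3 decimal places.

Prior odds = 4/14 = 0.28571. In log-odds, ln(0.28571) = -1.2528.
Add log likelihood ratio: ln(5.4118) = 1.6886.
Posterior log-odds = 0.43581, so posterior odds = exp(0.43581) = 1.5462.

Posterior odds ≈ 1.546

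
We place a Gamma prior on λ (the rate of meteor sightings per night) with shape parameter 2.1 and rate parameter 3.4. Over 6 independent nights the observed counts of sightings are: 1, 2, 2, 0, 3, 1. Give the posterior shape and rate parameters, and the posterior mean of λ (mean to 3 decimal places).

Posterior: Gamma(shape=11.1, rate=9.4); mean ≈ 1.181

The Poisson likelihood adds the total count to the shape and the number of exposure periods to the rate. Here ∑xᵢ = 9 and n = 6, so shape 2.1→11.1 and rate 3.4→9.4.
E[λ | data] = 11.1/9.4 = 1.181.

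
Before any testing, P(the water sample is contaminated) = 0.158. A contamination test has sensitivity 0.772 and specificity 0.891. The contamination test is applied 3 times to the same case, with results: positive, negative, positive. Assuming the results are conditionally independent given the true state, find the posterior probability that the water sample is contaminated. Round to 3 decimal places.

With H the event that the water sample is contaminated, the joint likelihood of the observed sequence is P(data|H) = 0.772·0.228·0.772 = 0.13588 and P(data|¬H) = 0.109·0.891·0.109 = 0.010586.
Bayes: P(H|data) = 0.158·0.13588 / (0.158·0.13588 + 0.842·0.010586) = 0.021470/0.030383 = 0.7066.

Posterior P(H) ≈ 0.707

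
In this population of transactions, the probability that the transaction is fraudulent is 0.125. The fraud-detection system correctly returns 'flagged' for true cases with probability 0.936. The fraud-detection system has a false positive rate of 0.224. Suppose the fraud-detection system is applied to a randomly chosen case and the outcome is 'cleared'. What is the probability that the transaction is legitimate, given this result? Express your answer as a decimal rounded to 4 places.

P(¬H | E) ≈ 0.9884

Write H for 'the transaction is fraudulent'. Prior odds H:¬H = 0.125/0.875 = 0.14286. For the 'cleared' outcome, the likelihood ratio is 0.064/0.776 = 0.082474.
Posterior odds = 0.14286 × 0.082474 = 0.011782, so P(H|E) = 0.011782/(1+0.011782) = 0.0116. Then P(¬H|E) = 1 − 0.0116 = 0.9884.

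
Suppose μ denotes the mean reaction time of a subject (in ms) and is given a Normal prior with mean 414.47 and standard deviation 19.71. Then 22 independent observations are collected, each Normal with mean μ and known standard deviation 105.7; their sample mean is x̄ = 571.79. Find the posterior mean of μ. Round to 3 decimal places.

Prior precision 1/τ₀² = 1/19.71² = 0.00257411; data precision n/σ² = 22/105.7² = 0.00196912.
Posterior precision = 0.00257411 + 0.00196912 = 0.00454323.
Posterior mean = (0.00257411·414.47 + 0.00196912·571.79) / 0.00454323 = 482.655.

Posterior mean ≈ 482.655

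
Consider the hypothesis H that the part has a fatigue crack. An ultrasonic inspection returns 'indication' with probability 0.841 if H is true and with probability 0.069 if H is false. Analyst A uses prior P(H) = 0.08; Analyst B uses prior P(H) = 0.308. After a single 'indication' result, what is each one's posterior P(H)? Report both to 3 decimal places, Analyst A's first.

P('+'|H) = 0.841, P('+'|¬H) = 0.069.
Analyst A: numerator 0.841·0.08 = 0.067280; evidence = 0.067280+0.069·0.92 = 0.13076; posterior = 0.515.
Analyst B: numerator 0.841·0.308 = 0.25903; evidence = 0.25903+0.069·0.692 = 0.30678; posterior = 0.844.

Analyst A: 0.515; Analyst B: 0.844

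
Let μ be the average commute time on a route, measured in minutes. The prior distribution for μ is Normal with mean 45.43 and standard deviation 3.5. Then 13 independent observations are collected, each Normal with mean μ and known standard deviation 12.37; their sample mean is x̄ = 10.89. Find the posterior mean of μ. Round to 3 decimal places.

Prior precision 1/τ₀² = 1/3.5² = 0.0816327; data precision n/σ² = 13/12.37² = 0.0849579.
Posterior precision = 0.0816327 + 0.0849579 = 0.166591.
Posterior mean = (0.0816327·45.43 + 0.0849579·10.89) / 0.166591 = 27.815.

Posterior mean ≈ 27.815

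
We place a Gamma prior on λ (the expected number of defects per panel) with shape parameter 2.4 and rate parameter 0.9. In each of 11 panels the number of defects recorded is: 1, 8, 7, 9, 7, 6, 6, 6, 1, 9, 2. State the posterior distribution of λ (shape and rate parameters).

The Poisson likelihood adds the total count to the shape and the number of exposure periods to the rate. Here ∑xᵢ = 62 and n = 11, so shape 2.4→64.4 and rate 0.9→11.9.

Posterior: Gamma(shape=64.4, rate=11.9)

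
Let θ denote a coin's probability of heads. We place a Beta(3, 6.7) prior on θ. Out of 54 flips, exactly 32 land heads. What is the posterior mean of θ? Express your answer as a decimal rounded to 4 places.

The binomial likelihood is conjugate to the Beta prior: with 32 successes and 22 failures, the posterior is Beta(3+32, 6.7+22) = Beta(35, 28.7).
Posterior mean = α/(α+β) = 35/63.7 = 0.5495.

Posterior mean ≈ 0.5495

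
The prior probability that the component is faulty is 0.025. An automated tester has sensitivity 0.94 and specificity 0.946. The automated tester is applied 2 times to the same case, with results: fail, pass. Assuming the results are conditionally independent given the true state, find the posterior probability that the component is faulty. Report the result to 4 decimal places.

Posterior P(H) ≈ 0.0275

With H the event that the component is faulty, the joint likelihood of the observed sequence is P(data|H) = 0.94·0.06 = 0.056400 and P(data|¬H) = 0.054·0.946 = 0.051084.
Bayes: P(H|data) = 0.025·0.056400 / (0.025·0.056400 + 0.975·0.051084) = 0.0014100/0.051217 = 0.0275.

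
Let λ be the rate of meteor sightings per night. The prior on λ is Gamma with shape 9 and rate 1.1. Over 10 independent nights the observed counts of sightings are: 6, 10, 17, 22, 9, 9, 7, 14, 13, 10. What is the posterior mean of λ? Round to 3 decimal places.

Posterior mean ≈ 11.351

The Poisson likelihood adds the total count to the shape and the number of exposure periods to the rate. Here ∑xᵢ = 117 and n = 10, so shape 9→126 and rate 1.1→11.1.
Posterior mean = shape/rate = 126/11.1 = 11.351.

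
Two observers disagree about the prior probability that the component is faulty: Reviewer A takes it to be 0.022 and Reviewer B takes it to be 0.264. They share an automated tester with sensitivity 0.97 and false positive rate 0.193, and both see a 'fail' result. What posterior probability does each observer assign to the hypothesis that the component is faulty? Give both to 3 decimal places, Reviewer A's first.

P('+'|H) = 0.97, P('+'|¬H) = 0.193.
Reviewer A: numerator 0.97·0.022 = 0.021340; evidence = 0.021340+0.193·0.978 = 0.21009; posterior = 0.102.
Reviewer B: numerator 0.97·0.264 = 0.25608; evidence = 0.25608+0.193·0.736 = 0.39813; posterior = 0.643.

Reviewer A: 0.102; Reviewer B: 0.643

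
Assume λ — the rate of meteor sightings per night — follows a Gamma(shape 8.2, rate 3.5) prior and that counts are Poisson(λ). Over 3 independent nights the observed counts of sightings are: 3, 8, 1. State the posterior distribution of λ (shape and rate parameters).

Total count ∑xᵢ = 12 over n = 3 nights.
Gamma is conjugate to the Poisson likelihood: posterior is Gamma(shape = 8.2+12 = 20.2, rate = 3.5+3 = 6.5).

Posterior: Gamma(shape=20.2, rate=6.5)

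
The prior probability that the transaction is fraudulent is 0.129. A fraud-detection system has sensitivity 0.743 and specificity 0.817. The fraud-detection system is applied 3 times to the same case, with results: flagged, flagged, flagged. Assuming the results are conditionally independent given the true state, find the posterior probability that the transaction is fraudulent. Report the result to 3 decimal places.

Posterior P(H) ≈ 0.908

Let H be the event that the transaction is fraudulent; start with P(H) = 0.129. P('flagged'|H) = 0.743, P('flagged'|¬H) = 0.183.
Update on result 1 ('flagged'): P(H) ← 0.743·0.1290 / (0.743·0.1290 + 0.183·0.8710) = 0.095847/0.25524 = 0.3755.
Update on result 2 ('flagged'): P(H) ← 0.743·0.3755 / (0.743·0.3755 + 0.183·0.6245) = 0.27901/0.39329 = 0.7094.
Update on result 3 ('flagged'): P(H) ← 0.743·0.7094 / (0.743·0.7094 + 0.183·0.2906) = 0.52710/0.58028 = 0.9084.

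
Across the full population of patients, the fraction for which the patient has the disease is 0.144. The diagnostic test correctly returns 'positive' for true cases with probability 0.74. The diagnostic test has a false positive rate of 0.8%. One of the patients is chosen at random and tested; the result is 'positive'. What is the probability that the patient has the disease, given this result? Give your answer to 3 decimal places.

Write H for 'the patient has the disease'. Prior odds H:¬H = 0.144/0.856 = 0.16822. For the 'positive' outcome, the likelihood ratio is 0.74/0.008 = 92.500.
Posterior odds = 0.16822 × 92.500 = 15.561, so P(H|E) = 15.561/(1+15.561) = 0.940.

P(H | E) ≈ 0.940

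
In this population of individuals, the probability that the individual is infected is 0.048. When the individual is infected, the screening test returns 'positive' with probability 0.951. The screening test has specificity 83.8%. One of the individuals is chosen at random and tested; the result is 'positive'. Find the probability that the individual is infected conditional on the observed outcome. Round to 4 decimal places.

P(H | E) ≈ 0.2284

Let H be the event that the individual is infected. P(H) = 0.048, so P(¬H) = 0.952. With E the 'positive' result, P(E|H) = 0.951 and P(E|¬H) = 0.162.
P(E) = 0.951·0.048 + 0.162·0.952 = 0.045648 + 0.15422 = 0.19987.
By Bayes' theorem, P(H|E) = 0.045648 / 0.19987 = 0.2284.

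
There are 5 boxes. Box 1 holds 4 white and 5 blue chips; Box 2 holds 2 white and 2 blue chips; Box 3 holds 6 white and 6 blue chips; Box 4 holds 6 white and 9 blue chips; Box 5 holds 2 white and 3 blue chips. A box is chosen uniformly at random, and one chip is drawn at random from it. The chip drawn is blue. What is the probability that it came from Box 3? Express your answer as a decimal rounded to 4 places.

Posterior probability ≈ 0.1815

P(blue|Box 1) = 0.5556; P(blue|Box 2) = 0.5; P(blue|Box 3) = 0.5; P(blue|Box 4) = 0.6; P(blue|Box 5) = 0.6.
Prior × likelihood for each source: 0.2·0.5556=0.1111, 0.2·0.5=0.1000, 0.2·0.5=0.1000, 0.2·0.6=0.1200, 0.2·0.6=0.1200. Summing gives P(blue) = 0.55111.
P(Box 3 | blue) = 0.1000 / 0.55111 = 0.1815.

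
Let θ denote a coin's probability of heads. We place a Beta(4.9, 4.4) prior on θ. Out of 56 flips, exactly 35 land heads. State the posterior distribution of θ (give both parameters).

The binomial likelihood is conjugate to the Beta prior: with 35 successes and 21 failures, the posterior is Beta(4.9+35, 4.4+21) = Beta(39.9, 25.4).

Posterior: Beta(39.9, 25.4)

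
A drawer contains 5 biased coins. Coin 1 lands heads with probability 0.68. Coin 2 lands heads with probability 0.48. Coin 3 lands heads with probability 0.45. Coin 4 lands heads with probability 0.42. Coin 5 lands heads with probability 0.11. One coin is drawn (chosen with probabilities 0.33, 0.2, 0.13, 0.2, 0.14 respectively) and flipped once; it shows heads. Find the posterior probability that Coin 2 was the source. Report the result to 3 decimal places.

P(heads|C1) = 0.68; P(heads|C2) = 0.48; P(heads|C3) = 0.45; P(heads|C4) = 0.42; P(heads|C5) = 0.11.
Prior × likelihood for each source: 0.33·0.68=0.2244, 0.2·0.48=0.09600, 0.13·0.45=0.05850, 0.2·0.42=0.08400, 0.14·0.11=0.01540. Summing gives P(heads) = 0.47830.
P(Coin 2 | heads) = 0.09600 / 0.47830 = 0.201.

Posterior probability ≈ 0.201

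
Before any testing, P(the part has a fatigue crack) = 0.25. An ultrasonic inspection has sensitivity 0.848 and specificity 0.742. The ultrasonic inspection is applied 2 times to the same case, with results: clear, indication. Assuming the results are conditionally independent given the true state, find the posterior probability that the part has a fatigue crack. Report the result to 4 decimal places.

Posterior P(H) ≈ 0.1833

Let H be the event that the part has a fatigue crack; start with P(H) = 0.25. P('indication'|H) = 0.848, P('indication'|¬H) = 0.258.
Update on result 1 ('clear'): P(H) ← 0.152·0.2500 / (0.152·0.2500 + 0.742·0.7500) = 0.038000/0.59450 = 0.0639.
Update on result 2 ('indication'): P(H) ← 0.848·0.0639 / (0.848·0.0639 + 0.258·0.9361) = 0.054204/0.29571 = 0.1833.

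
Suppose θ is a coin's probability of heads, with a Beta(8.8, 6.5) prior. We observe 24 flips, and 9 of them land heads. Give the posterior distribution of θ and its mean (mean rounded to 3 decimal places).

Observing 9 successes and 15 failures updates Beta(8.8, 6.5) by adding the success and failure counts to the two shape parameters: α = 8.8+9 = 17.8, β = 6.5+15 = 21.5.
Posterior mean = α/(α+β) = 17.8/39.3 = 0.453.

Posterior: Beta(17.8, 21.5); mean ≈ 0.453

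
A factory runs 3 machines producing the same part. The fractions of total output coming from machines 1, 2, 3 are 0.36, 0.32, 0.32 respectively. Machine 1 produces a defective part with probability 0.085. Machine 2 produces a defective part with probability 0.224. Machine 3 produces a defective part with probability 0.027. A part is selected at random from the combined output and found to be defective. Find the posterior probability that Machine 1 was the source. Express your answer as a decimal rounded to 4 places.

Posterior probability ≈ 0.2759

Tabulate prior·likelihood by source: [1] prior 0.36, lik 0.085, product 0.03060; [2] prior 0.32, lik 0.224, product 0.07168; [3] prior 0.32, lik 0.027, product 0.008640.
Normalizing constant = 0.11092; the posterior for Machine 1 is its product over the sum, 0.03060/0.11092 = 0.2759.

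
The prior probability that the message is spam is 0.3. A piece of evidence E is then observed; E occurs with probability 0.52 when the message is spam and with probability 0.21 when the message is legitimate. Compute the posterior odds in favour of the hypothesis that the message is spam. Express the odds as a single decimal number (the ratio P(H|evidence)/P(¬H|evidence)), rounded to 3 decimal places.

Posterior odds ≈ 1.061

Prior odds = 0.3/(1−0.3) = 0.42857.
Likelihood ratio for E = 0.52/0.21 = 2.4762.
Posterior odds = prior odds × LR = 1.0612.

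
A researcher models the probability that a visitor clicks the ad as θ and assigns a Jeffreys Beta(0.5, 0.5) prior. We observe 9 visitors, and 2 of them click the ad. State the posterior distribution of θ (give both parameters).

The binomial likelihood is conjugate to the Beta prior: with 2 successes and 7 failures, the posterior is Beta(0.5+2, 0.5+7) = Beta(2.5, 7.5).

Posterior: Beta(2.5, 7.5)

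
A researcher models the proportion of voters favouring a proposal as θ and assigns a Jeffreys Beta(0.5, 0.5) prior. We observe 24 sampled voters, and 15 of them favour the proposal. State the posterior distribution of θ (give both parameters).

Observing 15 successes and 9 failures updates Beta(0.5, 0.5) by adding the success and failure counts to the two shape parameters: α = 0.5+15 = 15.5, β = 0.5+9 = 9.5.

Posterior: Beta(15.5, 9.5)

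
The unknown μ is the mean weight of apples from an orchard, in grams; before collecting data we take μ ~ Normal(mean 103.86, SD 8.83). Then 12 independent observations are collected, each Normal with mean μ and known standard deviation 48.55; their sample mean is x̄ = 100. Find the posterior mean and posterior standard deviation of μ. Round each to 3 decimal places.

Posterior mean ≈ 102.763; posterior SD ≈ 7.471

With known σ, the Normal prior is conjugate. Weight on the data is w = (n/σ²)/(n/σ² + 1/τ₀²) = 0.00509100/(0.00509100+0.0128256) = 0.28415.
Posterior mean = w·x̄ + (1−w)·μ₀ = 0.28415·100 + 0.71585·103.86 = 102.763. Posterior variance = 1/(0.00509100+0.0128256) = 55.8141, so SD = 7.471.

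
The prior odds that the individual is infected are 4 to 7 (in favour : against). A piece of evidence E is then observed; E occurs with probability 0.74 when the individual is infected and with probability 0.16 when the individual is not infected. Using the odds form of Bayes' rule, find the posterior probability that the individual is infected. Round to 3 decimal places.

Posterior probability ≈ 0.725

Prior odds = 4/7 = 0.57143.
Likelihood ratio for E = 0.74/0.16 = 4.6250.
Posterior odds = prior odds × LR = 2.6429.
Posterior probability = odds/(1+odds) = 2.6429/3.6429 = 0.725.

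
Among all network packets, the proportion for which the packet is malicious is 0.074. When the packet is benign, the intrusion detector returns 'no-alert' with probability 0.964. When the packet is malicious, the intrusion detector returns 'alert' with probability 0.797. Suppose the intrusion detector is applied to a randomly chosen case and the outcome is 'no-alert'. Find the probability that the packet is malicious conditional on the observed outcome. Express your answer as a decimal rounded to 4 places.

P(H | E) ≈ 0.0165

Let H be the event that the packet is malicious. P(H) = 0.074, so P(¬H) = 0.926. With E the 'no-alert' result, P(E|H) = 0.203 and P(E|¬H) = 0.964.
P(E) = 0.203·0.074 + 0.964·0.926 = 0.015022 + 0.89266 = 0.90769.
By Bayes' theorem, P(H|E) = 0.015022 / 0.90769 = 0.0165.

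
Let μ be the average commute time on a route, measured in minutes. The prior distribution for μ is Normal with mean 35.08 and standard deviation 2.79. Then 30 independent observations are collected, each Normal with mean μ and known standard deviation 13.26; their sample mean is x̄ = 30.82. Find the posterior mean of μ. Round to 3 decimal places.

Posterior mean ≈ 32.650

Prior precision 1/τ₀² = 1/2.79² = 0.128467; data precision n/σ² = 30/13.26² = 0.170622.
Posterior precision = 0.128467 + 0.170622 = 0.299089.
Posterior mean = (0.128467·35.08 + 0.170622·30.82) / 0.299089 = 32.650.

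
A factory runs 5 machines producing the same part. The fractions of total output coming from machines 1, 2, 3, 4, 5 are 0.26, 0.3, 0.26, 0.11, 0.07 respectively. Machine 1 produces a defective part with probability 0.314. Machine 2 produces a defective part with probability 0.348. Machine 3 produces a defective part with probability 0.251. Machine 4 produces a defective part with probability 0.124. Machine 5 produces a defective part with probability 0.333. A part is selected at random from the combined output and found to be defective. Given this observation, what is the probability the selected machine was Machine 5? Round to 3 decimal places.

Tabulate prior·likelihood by source: [1] prior 0.26, lik 0.314, product 0.08164; [2] prior 0.3, lik 0.348, product 0.1044; [3] prior 0.26, lik 0.251, product 0.06526; [4] prior 0.11, lik 0.124, product 0.01364; [5] prior 0.07, lik 0.333, product 0.02331.
Normalizing constant = 0.28825; the posterior for Machine 5 is its product over the sum, 0.02331/0.28825 = 0.081.

Posterior probability ≈ 0.081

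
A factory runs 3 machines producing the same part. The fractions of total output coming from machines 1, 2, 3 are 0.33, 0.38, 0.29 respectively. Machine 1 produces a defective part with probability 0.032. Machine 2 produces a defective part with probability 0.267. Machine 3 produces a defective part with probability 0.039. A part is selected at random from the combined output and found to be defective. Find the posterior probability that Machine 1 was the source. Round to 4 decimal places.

Tabulate prior·likelihood by source: [1] prior 0.33, lik 0.032, product 0.01056; [2] prior 0.38, lik 0.267, product 0.1015; [3] prior 0.29, lik 0.039, product 0.01131.
Normalizing constant = 0.12333; the posterior for Machine 1 is its product over the sum, 0.01056/0.12333 = 0.0856.

Posterior probability ≈ 0.0856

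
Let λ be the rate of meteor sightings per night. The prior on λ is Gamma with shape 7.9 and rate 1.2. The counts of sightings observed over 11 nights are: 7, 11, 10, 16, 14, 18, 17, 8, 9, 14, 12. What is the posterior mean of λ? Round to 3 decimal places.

Total count ∑xᵢ = 136 over n = 11 nights.
Gamma is conjugate to the Poisson likelihood: posterior is Gamma(shape = 7.9+136 = 143.9, rate = 1.2+11 = 12.2).
E[λ | data] = 143.9/12.2 = 11.795.

Posterior mean ≈ 11.795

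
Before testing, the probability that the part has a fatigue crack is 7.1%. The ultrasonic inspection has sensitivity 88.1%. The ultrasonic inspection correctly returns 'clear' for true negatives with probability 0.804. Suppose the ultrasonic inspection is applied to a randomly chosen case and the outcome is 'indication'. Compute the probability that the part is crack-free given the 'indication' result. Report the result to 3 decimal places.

Let H be the event that the part has a fatigue crack. P(H) = 0.071, so P(¬H) = 0.929. With E the 'indication' result, P(E|H) = 0.881 and P(E|¬H) = 0.196.
P(E) = 0.881·0.071 + 0.196·0.929 = 0.062551 + 0.18208 = 0.24464.
By Bayes' theorem, P(H|E) = 0.062551 / 0.24464 = 0.256. Hence P(¬H|E) = 1 − 0.256 = 0.744.

P(¬H | E) ≈ 0.744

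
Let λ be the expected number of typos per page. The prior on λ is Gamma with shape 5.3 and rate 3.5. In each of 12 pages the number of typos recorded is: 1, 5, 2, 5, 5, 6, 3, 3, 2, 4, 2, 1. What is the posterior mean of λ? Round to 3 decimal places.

The Poisson likelihood adds the total count to the shape and the number of exposure periods to the rate. Here ∑xᵢ = 39 and n = 12, so shape 5.3→44.3 and rate 3.5→15.5.
Posterior mean = shape/rate = 44.3/15.5 = 2.858.

Posterior mean ≈ 2.858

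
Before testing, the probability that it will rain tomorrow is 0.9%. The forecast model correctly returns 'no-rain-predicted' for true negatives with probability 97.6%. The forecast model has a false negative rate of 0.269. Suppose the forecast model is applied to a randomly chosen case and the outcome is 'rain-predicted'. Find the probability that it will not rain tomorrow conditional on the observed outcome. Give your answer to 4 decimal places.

Write H for 'it will rain tomorrow'. Prior odds H:¬H = 0.009/0.991 = 0.0090817. For the 'rain-predicted' outcome, the likelihood ratio is 0.731/0.024 = 30.458.
Posterior odds = 0.0090817 × 30.458 = 0.27661, so P(H|E) = 0.27661/(1+0.27661) = 0.2167. Then P(¬H|E) = 1 − 0.2167 = 0.7833.

P(¬H | E) ≈ 0.7833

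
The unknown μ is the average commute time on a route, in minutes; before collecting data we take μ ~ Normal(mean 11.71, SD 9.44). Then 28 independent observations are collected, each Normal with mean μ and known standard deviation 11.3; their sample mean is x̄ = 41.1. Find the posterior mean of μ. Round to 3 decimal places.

Prior precision 1/τ₀² = 1/9.44² = 0.0112216; data precision n/σ² = 28/11.3² = 0.219281.
Posterior precision = 0.0112216 + 0.219281 = 0.230503.
Posterior mean = (0.0112216·11.71 + 0.219281·41.1) / 0.230503 = 39.669.

Posterior mean ≈ 39.669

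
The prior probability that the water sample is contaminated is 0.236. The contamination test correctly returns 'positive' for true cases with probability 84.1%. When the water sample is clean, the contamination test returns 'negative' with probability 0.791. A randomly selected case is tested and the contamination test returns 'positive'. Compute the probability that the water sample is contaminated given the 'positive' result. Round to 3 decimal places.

P(H | E) ≈ 0.554

Write H for 'the water sample is contaminated'. Prior odds H:¬H = 0.236/0.764 = 0.30890. For the 'positive' outcome, the likelihood ratio is 0.841/0.209 = 4.0239.
Posterior odds = 0.30890 × 4.0239 = 1.2430, so P(H|E) = 1.2430/(1+1.2430) = 0.554.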